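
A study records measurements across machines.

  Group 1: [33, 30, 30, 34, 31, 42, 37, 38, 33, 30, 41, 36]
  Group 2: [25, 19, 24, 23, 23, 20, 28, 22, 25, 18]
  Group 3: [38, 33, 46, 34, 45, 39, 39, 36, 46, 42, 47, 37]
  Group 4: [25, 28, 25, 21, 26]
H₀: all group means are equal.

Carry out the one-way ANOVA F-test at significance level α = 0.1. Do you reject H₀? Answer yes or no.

reject H₀: yes

Group means [34.58, 22.70, 40.17, 25.00], grand mean 32.026
SSB = Σnᵢ(x̄ᵢ−x̄)² = 1990.291; SSW = ΣΣ(x−x̄ᵢ)² = 572.683
MSB = 1990.291/3 = 663.4303; MSW = 572.683/35 = 16.3624
F = MSB/MSW = 40.5461
df = (3, 35)
p-value (upper-tail) = 0.00000
At α=0.1: p < α → reject H₀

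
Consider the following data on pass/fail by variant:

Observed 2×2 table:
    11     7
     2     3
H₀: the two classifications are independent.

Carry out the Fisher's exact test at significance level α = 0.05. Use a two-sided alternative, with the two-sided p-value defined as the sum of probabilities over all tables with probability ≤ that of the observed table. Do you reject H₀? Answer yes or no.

Margins: r₁=18, r₂=5, c₁=13, c₂=10, n=23
p_obs = C(18,11)·C(5,2)/C(23,13); sum pmf over tables with pmf ≤ p_obs
p-value (two-sided) = 0.61752
At α=0.05: p ≥ α → fail to reject H₀

reject H₀: no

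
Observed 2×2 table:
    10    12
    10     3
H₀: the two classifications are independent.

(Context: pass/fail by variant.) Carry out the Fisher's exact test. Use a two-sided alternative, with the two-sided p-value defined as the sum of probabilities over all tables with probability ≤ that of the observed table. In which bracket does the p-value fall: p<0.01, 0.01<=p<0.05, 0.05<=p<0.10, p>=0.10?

Margins: r₁=22, r₂=13, c₁=20, c₂=15, n=35
p_obs = C(22,10)·C(13,10)/C(35,20); sum pmf over tables with pmf ≤ p_obs
p-value (two-sided) = 0.08914
→ bracket: 0.05<=p<0.10

p-value bracket: 0.05<=p<0.10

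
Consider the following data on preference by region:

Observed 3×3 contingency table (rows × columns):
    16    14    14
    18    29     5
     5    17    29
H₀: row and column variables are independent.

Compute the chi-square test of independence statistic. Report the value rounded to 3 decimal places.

test statistic = 30.300

Row totals [44, 52, 51], col totals [39, 60, 48], n=147
χ² = (16−11.67)²/11.67 + (14−17.96)²/17.96 + (14−14.37)²/14.37 + (18−13.80)²/13.80 + (29−21.22)²/21.22 + (5−16.98)²/16.98 + (5−13.53)²/13.53 + (17−20.82)²/20.82 + (29−16.65)²/16.65 = 30.2996
df = 4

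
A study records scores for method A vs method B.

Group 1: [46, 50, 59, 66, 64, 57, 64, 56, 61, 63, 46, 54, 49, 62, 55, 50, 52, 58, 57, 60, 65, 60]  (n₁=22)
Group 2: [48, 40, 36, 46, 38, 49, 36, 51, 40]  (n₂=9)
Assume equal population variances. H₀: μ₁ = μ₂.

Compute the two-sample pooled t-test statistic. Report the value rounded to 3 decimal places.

x̄₁=57.000, s₁=6.118, n₁=22
x̄₂=42.667, s₂=5.852, n₂=9
s_p² = [21·6.118² + 8·5.852²]/29 = 36.5517
SE = √(s_p²·(1/22+1/9)) = 2.3922
t = (57.000−42.667)/2.3922 = 5.9916
df = 29

test statistic = 5.992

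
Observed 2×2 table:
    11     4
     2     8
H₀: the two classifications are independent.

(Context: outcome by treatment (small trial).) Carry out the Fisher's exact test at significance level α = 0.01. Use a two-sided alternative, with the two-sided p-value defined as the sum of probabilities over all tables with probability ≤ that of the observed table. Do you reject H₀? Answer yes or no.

reject H₀: no

Margins: r₁=15, r₂=10, c₁=13, c₂=12, n=25
p_obs = C(15,11)·C(10,2)/C(25,13); sum pmf over tables with pmf ≤ p_obs
p-value (two-sided) = 0.01542
At α=0.01: p ≥ α → fail to reject H₀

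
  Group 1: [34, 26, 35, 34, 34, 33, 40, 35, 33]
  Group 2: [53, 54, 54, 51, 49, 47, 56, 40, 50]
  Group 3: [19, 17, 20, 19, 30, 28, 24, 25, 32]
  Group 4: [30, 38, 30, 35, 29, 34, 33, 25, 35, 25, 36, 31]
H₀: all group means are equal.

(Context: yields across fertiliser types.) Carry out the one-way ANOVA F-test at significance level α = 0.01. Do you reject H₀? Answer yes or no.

Group means [33.78, 50.44, 23.78, 31.75], grand mean 34.692
SSB = Σnᵢ(x̄ᵢ−x̄)² = 3416.724; SSW = ΣΣ(x−x̄ᵢ)² = 711.583
MSB = 3416.724/3 = 1138.9081; MSW = 711.583/35 = 20.3310
F = MSB/MSW = 56.0184
df = (3, 35)
p-value (upper-tail) = 0.00000
At α=0.01: p < α → reject H₀

reject H₀: yes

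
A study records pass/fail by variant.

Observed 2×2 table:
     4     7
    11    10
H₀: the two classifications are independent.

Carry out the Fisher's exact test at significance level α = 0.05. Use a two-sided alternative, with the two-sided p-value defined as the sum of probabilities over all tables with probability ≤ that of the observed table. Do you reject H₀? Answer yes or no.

reject H₀: no

Margins: r₁=11, r₂=21, c₁=15, c₂=17, n=32
p_obs = C(11,4)·C(21,11)/C(32,15); sum pmf over tables with pmf ≤ p_obs
p-value (two-sided) = 0.47191
At α=0.05: p ≥ α → fail to reject H₀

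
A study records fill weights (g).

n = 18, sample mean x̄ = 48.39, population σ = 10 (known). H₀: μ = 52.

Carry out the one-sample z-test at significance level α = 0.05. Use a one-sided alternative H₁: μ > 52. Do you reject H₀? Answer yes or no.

reject H₀: no

SE = σ/√n = 10/√18 = 2.3570
z = (x̄−μ₀)/SE = (48.39−52)/2.3570 = -1.5316
p-value (one-sided, H₁ greater) = 0.93719
At α=0.05: p ≥ α → fail to reject H₀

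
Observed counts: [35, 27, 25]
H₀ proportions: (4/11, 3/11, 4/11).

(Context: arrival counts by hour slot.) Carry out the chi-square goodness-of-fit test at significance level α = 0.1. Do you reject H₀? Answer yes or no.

n = 87; E_i = n·p_i = [31.64, 23.73, 31.64]
χ² = (35−31.64)²/31.64 + (27−23.73)²/23.73 + (25−31.64)²/31.64 = 2.2011
df = 2
p-value (upper-tail) = 0.33268
At α=0.1: p ≥ α → fail to reject H₀

reject H₀: no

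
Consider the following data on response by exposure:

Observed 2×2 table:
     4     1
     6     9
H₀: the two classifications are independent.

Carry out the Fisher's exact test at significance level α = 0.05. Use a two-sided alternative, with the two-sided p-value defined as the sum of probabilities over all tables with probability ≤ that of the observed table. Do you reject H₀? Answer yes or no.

Margins: r₁=5, r₂=15, c₁=10, c₂=10, n=20
p_obs = C(5,4)·C(15,6)/C(20,10); sum pmf over tables with pmf ≤ p_obs
p-value (two-sided) = 0.30341
At α=0.05: p ≥ α → fail to reject H₀

reject H₀: no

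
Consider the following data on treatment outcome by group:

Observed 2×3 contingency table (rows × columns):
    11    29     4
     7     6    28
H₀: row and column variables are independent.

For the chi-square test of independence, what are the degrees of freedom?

df = (r−1)(c−1) = (2−1)·(3−1) = 2

degrees of freedom = 2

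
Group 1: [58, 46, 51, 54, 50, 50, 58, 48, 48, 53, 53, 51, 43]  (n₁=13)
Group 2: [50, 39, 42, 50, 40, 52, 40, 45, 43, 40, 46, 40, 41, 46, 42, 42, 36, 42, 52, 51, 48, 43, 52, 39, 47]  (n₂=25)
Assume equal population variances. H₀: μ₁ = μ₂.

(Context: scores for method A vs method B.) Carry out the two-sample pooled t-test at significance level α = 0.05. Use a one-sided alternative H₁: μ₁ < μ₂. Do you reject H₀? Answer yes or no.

x̄₁=51.000, s₁=4.320, n₁=13
x̄₂=44.320, s₂=4.785, n₂=25
s_p² = [12·4.320² + 24·4.785²]/36 = 21.4844
SE = √(s_p²·(1/13+1/25)) = 1.5849
t = (51.000−44.320)/1.5849 = 4.2147
df = 36
p-value (one-sided, H₁ less) = 0.99992
At α=0.05: p ≥ α → fail to reject H₀

reject H₀: no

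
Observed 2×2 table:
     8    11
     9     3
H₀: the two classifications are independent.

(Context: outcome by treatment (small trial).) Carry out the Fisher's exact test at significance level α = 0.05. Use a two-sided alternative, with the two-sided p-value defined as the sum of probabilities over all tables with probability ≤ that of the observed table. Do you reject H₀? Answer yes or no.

reject H₀: no

Margins: r₁=19, r₂=12, c₁=17, c₂=14, n=31
p_obs = C(19,8)·C(12,9)/C(31,17); sum pmf over tables with pmf ≤ p_obs
p-value (two-sided) = 0.13782
At α=0.05: p ≥ α → fail to reject H₀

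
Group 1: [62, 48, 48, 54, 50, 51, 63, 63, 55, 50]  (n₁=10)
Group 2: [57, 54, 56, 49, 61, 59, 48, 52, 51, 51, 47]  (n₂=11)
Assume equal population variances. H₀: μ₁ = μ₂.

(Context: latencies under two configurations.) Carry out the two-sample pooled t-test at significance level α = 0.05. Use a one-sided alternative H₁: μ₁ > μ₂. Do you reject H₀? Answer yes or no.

x̄₁=54.400, s₁=6.132, n₁=10
x̄₂=53.182, s₂=4.600, n₂=11
s_p² = [9·6.132² + 10·4.600²]/19 = 28.9493
SE = √(s_p²·(1/10+1/11)) = 2.3509
t = (54.400−53.182)/2.3509 = 0.5182
df = 19
p-value (one-sided, H₁ greater) = 0.30516
At α=0.05: p ≥ α → fail to reject H₀

reject H₀: no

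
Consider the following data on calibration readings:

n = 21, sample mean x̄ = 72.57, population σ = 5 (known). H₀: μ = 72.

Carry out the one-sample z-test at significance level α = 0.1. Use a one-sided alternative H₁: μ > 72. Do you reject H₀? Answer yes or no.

reject H₀: no

SE = σ/√n = 5/√21 = 1.0911
z = (x̄−μ₀)/SE = (72.57−72)/1.0911 = 0.5224
p-value (one-sided, H₁ greater) = 0.30069
At α=0.1: p ≥ α → fail to reject H₀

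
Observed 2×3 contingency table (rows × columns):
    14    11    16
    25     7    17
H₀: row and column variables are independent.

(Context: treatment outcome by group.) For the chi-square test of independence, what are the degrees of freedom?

degrees of freedom = 2

df = (r−1)(c−1) = (2−1)·(3−1) = 2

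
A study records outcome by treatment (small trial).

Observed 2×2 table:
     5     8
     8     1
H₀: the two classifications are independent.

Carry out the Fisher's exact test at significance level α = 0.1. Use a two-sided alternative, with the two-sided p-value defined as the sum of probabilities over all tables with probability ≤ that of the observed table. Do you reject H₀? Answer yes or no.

reject H₀: yes

Margins: r₁=13, r₂=9, c₁=13, c₂=9, n=22
p_obs = C(13,5)·C(9,8)/C(22,13); sum pmf over tables with pmf ≤ p_obs
p-value (two-sided) = 0.03061
At α=0.1: p < α → reject H₀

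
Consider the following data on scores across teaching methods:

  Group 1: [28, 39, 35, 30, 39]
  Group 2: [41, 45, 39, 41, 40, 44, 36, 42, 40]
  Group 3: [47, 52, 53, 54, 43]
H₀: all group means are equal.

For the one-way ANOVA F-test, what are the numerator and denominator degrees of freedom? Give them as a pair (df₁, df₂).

k = 3 groups, N = 19 total
df = (k−1, N−k) = (3−1, 19−3) = (2, 16)

degrees of freedom = [2, 16]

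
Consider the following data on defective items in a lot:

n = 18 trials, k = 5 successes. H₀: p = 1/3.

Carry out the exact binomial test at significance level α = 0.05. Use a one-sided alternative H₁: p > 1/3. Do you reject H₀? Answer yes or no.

Exact binomial: n=18, k=5, p₀=1/3=0.3333
P(X≥5) from Σ C(n,i)·p₀^i·(1−p₀)^(n−i)
p-value (one-sided, H₁ greater) = 0.76893
At α=0.05: p ≥ α → fail to reject H₀

reject H₀: no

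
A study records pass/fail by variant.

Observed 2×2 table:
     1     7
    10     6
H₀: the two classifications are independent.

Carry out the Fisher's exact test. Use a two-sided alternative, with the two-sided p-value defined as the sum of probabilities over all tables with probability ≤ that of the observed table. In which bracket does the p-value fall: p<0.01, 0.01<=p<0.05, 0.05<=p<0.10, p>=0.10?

Margins: r₁=8, r₂=16, c₁=11, c₂=13, n=24
p_obs = C(8,1)·C(16,10)/C(24,11); sum pmf over tables with pmf ≤ p_obs
p-value (two-sided) = 0.03347
→ bracket: 0.01<=p<0.05

p-value bracket: 0.01<=p<0.05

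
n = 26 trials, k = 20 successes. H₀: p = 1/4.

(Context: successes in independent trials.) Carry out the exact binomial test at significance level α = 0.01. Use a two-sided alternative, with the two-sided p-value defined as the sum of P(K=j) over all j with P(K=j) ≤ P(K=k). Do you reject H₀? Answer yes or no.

reject H₀: yes

Exact binomial: n=26, k=20, p₀=1/4=0.2500
P(X=j) = C(n,j)·p₀^j·(1−p₀)^(n−j); p = Σ P(X=j) over j with P(X=j) ≤ P(X=20)
p-value (two-sided) = 0.00000
At α=0.01: p < α → reject H₀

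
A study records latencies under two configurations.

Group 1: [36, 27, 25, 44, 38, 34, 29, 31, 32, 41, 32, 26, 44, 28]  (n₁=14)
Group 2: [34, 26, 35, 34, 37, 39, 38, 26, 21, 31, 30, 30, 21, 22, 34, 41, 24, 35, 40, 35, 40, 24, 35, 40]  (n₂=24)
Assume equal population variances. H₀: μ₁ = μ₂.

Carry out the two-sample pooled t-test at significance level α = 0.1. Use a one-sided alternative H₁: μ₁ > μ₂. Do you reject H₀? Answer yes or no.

reject H₀: no

x̄₁=33.357, s₁=6.416, n₁=14
x̄₂=32.167, s₂=6.532, n₂=24
s_p² = [13·6.416² + 23·6.532²]/36 = 42.1263
SE = √(s_p²·(1/14+1/24)) = 2.1827
t = (33.357−32.167)/2.1827 = 0.5454
df = 36
p-value (one-sided, H₁ greater) = 0.29442
At α=0.1: p ≥ α → fail to reject H₀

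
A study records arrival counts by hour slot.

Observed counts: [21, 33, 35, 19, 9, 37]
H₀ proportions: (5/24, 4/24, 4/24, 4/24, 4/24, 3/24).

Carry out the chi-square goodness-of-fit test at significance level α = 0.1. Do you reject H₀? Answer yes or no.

reject H₀: yes

n = 154; E_i = n·p_i = [32.08, 25.67, 25.67, 25.67, 25.67, 19.25]
χ² = (21−32.08)²/32.08 + (33−25.67)²/25.67 + (35−25.67)²/25.67 + (19−25.67)²/25.67 + (9−25.67)²/25.67 + (37−19.25)²/19.25 = 38.2390
df = 5
p-value (upper-tail) = 0.00000
At α=0.1: p < α → reject H₀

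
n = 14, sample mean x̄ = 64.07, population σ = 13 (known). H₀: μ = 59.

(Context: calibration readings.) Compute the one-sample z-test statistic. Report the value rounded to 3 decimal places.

SE = σ/√n = 13/√14 = 3.4744
z = (x̄−μ₀)/SE = (64.07−59)/3.4744 = 1.4592

test statistic = 1.459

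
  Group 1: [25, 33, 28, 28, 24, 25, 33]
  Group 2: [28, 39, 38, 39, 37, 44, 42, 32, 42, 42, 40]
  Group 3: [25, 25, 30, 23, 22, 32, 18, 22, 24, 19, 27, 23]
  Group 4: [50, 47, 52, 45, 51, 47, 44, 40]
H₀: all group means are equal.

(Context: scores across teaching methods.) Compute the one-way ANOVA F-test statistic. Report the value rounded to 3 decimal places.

Group means [28.00, 38.45, 24.17, 47.00], grand mean 33.816
SSB = Σnᵢ(x̄ᵢ−x̄)² = 2981.317; SSW = ΣΣ(x−x̄ᵢ)² = 602.394
MSB = 2981.317/3 = 993.7722; MSW = 602.394/34 = 17.7175
F = MSB/MSW = 56.0900
df = (3, 34)

test statistic = 56.090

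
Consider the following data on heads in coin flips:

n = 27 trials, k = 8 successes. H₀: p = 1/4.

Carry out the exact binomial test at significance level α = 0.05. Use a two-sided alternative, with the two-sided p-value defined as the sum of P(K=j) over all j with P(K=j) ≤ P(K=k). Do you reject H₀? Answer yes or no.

Exact binomial: n=27, k=8, p₀=1/4=0.2500
P(X=j) = C(n,j)·p₀^j·(1−p₀)^(n−j); p = Σ P(X=j) over j with P(X=j) ≤ P(X=8)
p-value (two-sided) = 0.65623
At α=0.05: p ≥ α → fail to reject H₀

reject H₀: no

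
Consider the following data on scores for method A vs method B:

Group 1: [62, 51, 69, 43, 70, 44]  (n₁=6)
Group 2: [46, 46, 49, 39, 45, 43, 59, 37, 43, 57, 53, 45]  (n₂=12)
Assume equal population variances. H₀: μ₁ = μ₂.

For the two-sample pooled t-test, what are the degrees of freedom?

df = n₁ + n₂ − 2 = 6 + 12 − 2 = 16

degrees of freedom = 16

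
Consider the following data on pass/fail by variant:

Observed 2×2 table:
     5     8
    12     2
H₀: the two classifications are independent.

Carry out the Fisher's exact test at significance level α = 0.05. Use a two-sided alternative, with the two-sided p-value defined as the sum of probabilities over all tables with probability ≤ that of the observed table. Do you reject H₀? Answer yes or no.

Margins: r₁=13, r₂=14, c₁=17, c₂=10, n=27
p_obs = C(13,5)·C(14,12)/C(27,17); sum pmf over tables with pmf ≤ p_obs
p-value (two-sided) = 0.01831
At α=0.05: p < α → reject H₀

reject H₀: yes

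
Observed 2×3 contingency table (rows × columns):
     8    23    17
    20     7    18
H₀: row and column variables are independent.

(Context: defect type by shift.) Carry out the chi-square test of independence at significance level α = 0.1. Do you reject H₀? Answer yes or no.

reject H₀: yes

Row totals [48, 45], col totals [28, 30, 35], n=93
χ² = (8−14.45)²/14.45 + (23−15.48)²/15.48 + (17−18.06)²/18.06 + (20−13.55)²/13.55 + (7−14.52)²/14.52 + (18−16.94)²/16.94 = 13.6222
df = 2
p-value (upper-tail) = 0.00110
At α=0.1: p < α → reject H₀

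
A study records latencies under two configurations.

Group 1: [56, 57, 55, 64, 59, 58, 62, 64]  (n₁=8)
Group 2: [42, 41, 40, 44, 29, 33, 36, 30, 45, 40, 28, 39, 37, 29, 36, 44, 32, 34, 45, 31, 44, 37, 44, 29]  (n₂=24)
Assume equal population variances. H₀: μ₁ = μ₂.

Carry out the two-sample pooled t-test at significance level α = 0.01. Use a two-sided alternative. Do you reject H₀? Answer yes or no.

x̄₁=59.375, s₁=3.543, n₁=8
x̄₂=37.042, s₂=5.886, n₂=24
s_p² = [7·3.543² + 23·5.886²]/30 = 29.4944
SE = √(s_p²·(1/8+1/24)) = 2.2171
t = (59.375−37.042)/2.2171 = 10.0730
df = 30
p-value (two-sided) = 0.00000
At α=0.01: p < α → reject H₀

reject H₀: yes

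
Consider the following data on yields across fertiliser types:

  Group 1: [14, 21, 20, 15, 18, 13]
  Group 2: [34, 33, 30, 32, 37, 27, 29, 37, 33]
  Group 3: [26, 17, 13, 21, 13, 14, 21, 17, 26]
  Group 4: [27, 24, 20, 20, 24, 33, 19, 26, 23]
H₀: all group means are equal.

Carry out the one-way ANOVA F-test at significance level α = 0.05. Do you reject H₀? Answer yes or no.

reject H₀: yes

Group means [16.83, 32.44, 18.67, 24.00], grand mean 23.545
SSB = Σnᵢ(x̄ᵢ−x̄)² = 1199.126; SSW = ΣΣ(x−x̄ᵢ)² = 509.056
MSB = 1199.126/3 = 399.7088; MSW = 509.056/29 = 17.5536
F = MSB/MSW = 22.7707
df = (3, 29)
p-value (upper-tail) = 0.00000
At α=0.05: p < α → reject H₀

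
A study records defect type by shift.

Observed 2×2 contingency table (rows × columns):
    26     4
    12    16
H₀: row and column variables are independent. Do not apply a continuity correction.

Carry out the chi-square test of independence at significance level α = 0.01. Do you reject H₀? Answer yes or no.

Row totals [30, 28], col totals [38, 20], n=58
χ² = (26−19.66)²/19.66 + (4−10.34)²/10.34 + (12−18.34)²/18.34 + (16−9.66)²/9.66 = 12.3036
df = 1
p-value (upper-tail) = 0.00045
At α=0.01: p < α → reject H₀

reject H₀: yes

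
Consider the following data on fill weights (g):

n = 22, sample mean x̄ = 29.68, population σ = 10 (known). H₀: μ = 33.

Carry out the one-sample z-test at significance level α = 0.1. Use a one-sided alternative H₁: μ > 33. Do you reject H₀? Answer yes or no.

reject H₀: no

SE = σ/√n = 10/√22 = 2.1320
z = (x̄−μ₀)/SE = (29.68−33)/2.1320 = -1.5572
p-value (one-sided, H₁ greater) = 0.94029
At α=0.1: p ≥ α → fail to reject H₀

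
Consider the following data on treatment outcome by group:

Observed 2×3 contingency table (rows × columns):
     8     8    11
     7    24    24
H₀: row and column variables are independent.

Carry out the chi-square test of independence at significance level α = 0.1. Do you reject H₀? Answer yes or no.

reject H₀: no

Row totals [27, 55], col totals [15, 32, 35], n=82
χ² = (8−4.94)²/4.94 + (8−10.54)²/10.54 + (11−11.52)²/11.52 + (7−10.06)²/10.06 + (24−21.46)²/21.46 + (24−23.48)²/23.48 = 3.7743
df = 2
p-value (upper-tail) = 0.15150
At α=0.1: p ≥ α → fail to reject H₀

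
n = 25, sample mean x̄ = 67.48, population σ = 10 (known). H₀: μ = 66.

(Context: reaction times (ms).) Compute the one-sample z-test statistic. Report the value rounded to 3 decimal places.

SE = σ/√n = 10/√25 = 2.0000
z = (x̄−μ₀)/SE = (67.48−66)/2.0000 = 0.7400

test statistic = 0.740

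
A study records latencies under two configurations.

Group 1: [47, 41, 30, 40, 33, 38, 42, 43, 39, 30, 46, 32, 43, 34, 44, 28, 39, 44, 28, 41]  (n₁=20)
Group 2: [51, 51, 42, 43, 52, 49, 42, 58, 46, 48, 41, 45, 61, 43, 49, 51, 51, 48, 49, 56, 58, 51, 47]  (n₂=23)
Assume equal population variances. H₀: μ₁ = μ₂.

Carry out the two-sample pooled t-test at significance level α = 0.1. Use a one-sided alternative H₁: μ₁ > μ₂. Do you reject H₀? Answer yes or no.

reject H₀: no

x̄₁=38.100, s₁=6.121, n₁=20
x̄₂=49.217, s₂=5.427, n₂=23
s_p² = [19·6.121² + 22·5.427²]/41 = 33.1637
SE = √(s_p²·(1/20+1/23)) = 1.7607
t = (38.100−49.217)/1.7607 = -6.3142
df = 41
p-value (one-sided, H₁ greater) = 1.00000
At α=0.1: p ≥ α → fail to reject H₀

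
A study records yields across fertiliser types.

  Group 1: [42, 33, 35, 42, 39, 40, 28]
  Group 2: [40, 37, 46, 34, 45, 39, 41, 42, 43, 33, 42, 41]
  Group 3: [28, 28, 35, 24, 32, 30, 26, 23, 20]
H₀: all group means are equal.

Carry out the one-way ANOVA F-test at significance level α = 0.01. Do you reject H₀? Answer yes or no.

Group means [37.00, 40.25, 27.33], grand mean 35.286
SSB = Σnᵢ(x̄ᵢ−x̄)² = 885.464; SSW = ΣΣ(x−x̄ᵢ)² = 512.250
MSB = 885.464/2 = 442.7321; MSW = 512.250/25 = 20.4900
F = MSB/MSW = 21.6072
df = (2, 25)
p-value (upper-tail) = 0.00000
At α=0.01: p < α → reject H₀

reject H₀: yes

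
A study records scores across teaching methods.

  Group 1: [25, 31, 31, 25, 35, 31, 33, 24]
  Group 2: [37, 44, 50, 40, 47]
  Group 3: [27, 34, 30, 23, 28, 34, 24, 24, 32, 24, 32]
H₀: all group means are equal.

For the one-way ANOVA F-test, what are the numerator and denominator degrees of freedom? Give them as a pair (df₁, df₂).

degrees of freedom = [2, 21]

k = 3 groups, N = 24 total
df = (k−1, N−k) = (3−1, 24−3) = (2, 21)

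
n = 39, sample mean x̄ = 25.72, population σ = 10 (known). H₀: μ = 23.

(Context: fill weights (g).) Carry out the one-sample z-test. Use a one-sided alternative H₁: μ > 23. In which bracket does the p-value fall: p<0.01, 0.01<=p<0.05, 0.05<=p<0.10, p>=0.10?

p-value bracket: 0.01<=p<0.05

SE = σ/√n = 10/√39 = 1.6013
z = (x̄−μ₀)/SE = (25.72−23)/1.6013 = 1.6986
p-value (one-sided, H₁ greater) = 0.04469
→ bracket: 0.01<=p<0.05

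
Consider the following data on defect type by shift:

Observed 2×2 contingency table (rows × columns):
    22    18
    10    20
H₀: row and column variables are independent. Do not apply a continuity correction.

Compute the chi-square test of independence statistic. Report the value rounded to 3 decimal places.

test statistic = 3.243

Row totals [40, 30], col totals [32, 38], n=70
χ² = (22−18.29)²/18.29 + (18−21.71)²/21.71 + (10−13.71)²/13.71 + (20−16.29)²/16.29 = 3.2429
df = 1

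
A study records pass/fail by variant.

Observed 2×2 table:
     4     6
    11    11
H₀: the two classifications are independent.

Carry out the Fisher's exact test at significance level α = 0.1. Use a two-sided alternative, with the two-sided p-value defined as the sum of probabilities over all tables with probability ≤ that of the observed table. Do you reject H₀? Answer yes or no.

reject H₀: no

Margins: r₁=10, r₂=22, c₁=15, c₂=17, n=32
p_obs = C(10,4)·C(22,11)/C(32,15); sum pmf over tables with pmf ≤ p_obs
p-value (two-sided) = 0.71195
At α=0.1: p ≥ α → fail to reject H₀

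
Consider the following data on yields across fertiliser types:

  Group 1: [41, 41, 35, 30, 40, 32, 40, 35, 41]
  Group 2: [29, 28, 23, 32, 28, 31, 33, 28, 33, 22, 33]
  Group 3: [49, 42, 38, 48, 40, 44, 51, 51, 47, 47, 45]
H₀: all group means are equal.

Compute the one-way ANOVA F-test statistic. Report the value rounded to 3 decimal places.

Group means [37.22, 29.09, 45.64], grand mean 37.323
SSB = Σnᵢ(x̄ᵢ−x̄)² = 1505.764; SSW = ΣΣ(x−x̄ᵢ)² = 481.010
MSB = 1505.764/2 = 752.8820; MSW = 481.010/28 = 17.1789
F = MSB/MSW = 43.8259
df = (2, 28)

test statistic = 43.826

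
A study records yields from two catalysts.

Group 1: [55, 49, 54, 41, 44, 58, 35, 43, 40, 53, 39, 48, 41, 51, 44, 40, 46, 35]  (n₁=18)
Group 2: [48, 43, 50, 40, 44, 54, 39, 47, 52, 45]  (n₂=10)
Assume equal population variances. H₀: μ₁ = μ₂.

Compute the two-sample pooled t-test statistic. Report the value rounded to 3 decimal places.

x̄₁=45.333, s₁=6.851, n₁=18
x̄₂=46.200, s₂=4.940, n₂=10
s_p² = [17·6.851² + 9·4.940²]/26 = 39.1385
SE = √(s_p²·(1/18+1/10)) = 2.4674
t = (45.333−46.200)/2.4674 = -0.3512
df = 26

test statistic = -0.351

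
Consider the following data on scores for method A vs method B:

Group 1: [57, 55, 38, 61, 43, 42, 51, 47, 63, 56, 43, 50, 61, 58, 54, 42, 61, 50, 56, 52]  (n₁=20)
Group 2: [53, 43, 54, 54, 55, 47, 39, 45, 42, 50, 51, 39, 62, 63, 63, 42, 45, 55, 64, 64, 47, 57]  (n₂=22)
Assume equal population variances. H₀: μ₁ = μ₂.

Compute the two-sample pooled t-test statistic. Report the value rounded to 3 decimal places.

x̄₁=52.000, s₁=7.476, n₁=20
x̄₂=51.545, s₂=8.308, n₂=22
s_p² = [19·7.476² + 21·8.308²]/40 = 62.7864
SE = √(s_p²·(1/20+1/22)) = 2.4481
t = (52.000−51.545)/2.4481 = 0.1857
df = 40

test statistic = 0.186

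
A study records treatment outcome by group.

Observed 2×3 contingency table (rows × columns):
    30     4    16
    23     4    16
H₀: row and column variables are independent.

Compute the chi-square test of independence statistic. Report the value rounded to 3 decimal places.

test statistic = 0.400

Row totals [50, 43], col totals [53, 8, 32], n=93
χ² = (30−28.49)²/28.49 + (4−4.30)²/4.30 + (16−17.20)²/17.20 + (23−24.51)²/24.51 + (4−3.70)²/3.70 + (16−14.80)²/14.80 = 0.3999
df = 2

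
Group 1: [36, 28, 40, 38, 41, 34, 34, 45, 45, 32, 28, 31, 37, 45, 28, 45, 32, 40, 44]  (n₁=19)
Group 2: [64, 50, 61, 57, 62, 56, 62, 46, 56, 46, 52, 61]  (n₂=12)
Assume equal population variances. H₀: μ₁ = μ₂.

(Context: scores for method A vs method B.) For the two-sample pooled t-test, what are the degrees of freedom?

df = n₁ + n₂ − 2 = 19 + 12 − 2 = 29

degrees of freedom = 29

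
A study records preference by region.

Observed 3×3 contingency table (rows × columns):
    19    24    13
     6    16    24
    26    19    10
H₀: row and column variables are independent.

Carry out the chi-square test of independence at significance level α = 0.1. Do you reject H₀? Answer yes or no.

reject H₀: yes

Row totals [56, 46, 55], col totals [51, 59, 47], n=157
χ² = (19−18.19)²/18.19 + (24−21.04)²/21.04 + (13−16.76)²/16.76 + (6−14.94)²/14.94 + (16−17.29)²/17.29 + (24−13.77)²/13.77 + (26−17.87)²/17.87 + (19−20.67)²/20.67 + (10−16.46)²/16.46 = 20.7187
df = 4
p-value (upper-tail) = 0.00036
At α=0.1: p < α → reject H₀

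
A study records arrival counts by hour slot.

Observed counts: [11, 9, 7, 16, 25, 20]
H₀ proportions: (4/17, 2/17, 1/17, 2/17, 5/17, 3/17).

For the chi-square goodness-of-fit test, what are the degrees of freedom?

degrees of freedom = 5

df = k − 1 = 6 − 1 = 5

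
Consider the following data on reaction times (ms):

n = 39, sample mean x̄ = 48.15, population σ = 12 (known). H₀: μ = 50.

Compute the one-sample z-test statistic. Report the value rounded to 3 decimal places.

SE = σ/√n = 12/√39 = 1.9215
z = (x̄−μ₀)/SE = (48.15−50)/1.9215 = -0.9628

test statistic = -0.963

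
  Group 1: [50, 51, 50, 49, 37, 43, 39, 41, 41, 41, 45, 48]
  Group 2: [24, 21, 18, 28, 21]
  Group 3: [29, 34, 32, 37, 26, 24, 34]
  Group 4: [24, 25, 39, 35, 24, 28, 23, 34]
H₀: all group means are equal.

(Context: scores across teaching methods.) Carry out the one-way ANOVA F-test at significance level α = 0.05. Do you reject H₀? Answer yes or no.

Group means [44.58, 22.40, 30.86, 29.00], grand mean 34.219
SSB = Σnᵢ(x̄ᵢ−x̄)² = 2284.495; SSW = ΣΣ(x−x̄ᵢ)² = 714.974
MSB = 2284.495/3 = 761.4983; MSW = 714.974/28 = 25.5348
F = MSB/MSW = 29.8220
df = (3, 28)
p-value (upper-tail) = 0.00000
At α=0.05: p < α → reject H₀

reject H₀: yes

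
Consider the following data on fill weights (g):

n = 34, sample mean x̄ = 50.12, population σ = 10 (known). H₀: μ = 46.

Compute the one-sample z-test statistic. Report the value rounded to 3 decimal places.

test statistic = 2.402

SE = σ/√n = 10/√34 = 1.7150
z = (x̄−μ₀)/SE = (50.12−46)/1.7150 = 2.4024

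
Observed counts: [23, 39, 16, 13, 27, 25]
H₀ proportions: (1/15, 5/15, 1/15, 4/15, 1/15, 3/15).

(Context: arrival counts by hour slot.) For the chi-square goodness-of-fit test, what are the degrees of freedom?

degrees of freedom = 5

df = k − 1 = 6 − 1 = 5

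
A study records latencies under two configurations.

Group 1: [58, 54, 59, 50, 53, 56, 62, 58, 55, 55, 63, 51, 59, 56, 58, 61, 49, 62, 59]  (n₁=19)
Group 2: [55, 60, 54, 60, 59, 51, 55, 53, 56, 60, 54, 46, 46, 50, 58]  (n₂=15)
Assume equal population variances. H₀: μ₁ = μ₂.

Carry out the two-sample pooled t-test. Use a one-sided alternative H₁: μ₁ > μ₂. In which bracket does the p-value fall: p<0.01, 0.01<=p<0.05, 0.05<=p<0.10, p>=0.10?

x̄₁=56.737, s₁=4.080, n₁=19
x̄₂=54.467, s₂=4.673, n₂=15
s_p² = [18·4.080² + 14·4.673²]/32 = 18.9193
SE = √(s_p²·(1/19+1/15)) = 1.5023
t = (56.737−54.467)/1.5023 = 1.5111
df = 32
p-value (one-sided, H₁ greater) = 0.07029
→ bracket: 0.05<=p<0.10

p-value bracket: 0.05<=p<0.10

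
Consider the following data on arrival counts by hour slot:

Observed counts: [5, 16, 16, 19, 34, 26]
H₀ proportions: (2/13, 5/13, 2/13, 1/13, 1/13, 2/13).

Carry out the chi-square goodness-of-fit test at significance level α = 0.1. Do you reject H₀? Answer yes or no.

reject H₀: yes

n = 116; E_i = n·p_i = [17.85, 44.62, 17.85, 8.92, 8.92, 17.85]
χ² = (5−17.85)²/17.85 + (16−44.62)²/44.62 + (16−17.85)²/17.85 + (19−8.92)²/8.92 + (34−8.92)²/8.92 + (26−17.85)²/17.85 = 113.3716
df = 5
p-value (upper-tail) = 0.00000
At α=0.1: p < α → reject H₀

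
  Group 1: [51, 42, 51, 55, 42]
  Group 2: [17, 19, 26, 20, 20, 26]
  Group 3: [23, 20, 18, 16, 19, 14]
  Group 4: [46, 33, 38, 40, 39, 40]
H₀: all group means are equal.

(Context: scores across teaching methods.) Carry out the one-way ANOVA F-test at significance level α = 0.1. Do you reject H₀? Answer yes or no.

Group means [48.20, 21.33, 18.33, 39.33], grand mean 31.087
SSB = Σnᵢ(x̄ᵢ−x̄)² = 3419.026; SSW = ΣΣ(x−x̄ᵢ)² = 346.800
MSB = 3419.026/3 = 1139.6754; MSW = 346.800/19 = 18.2526
F = MSB/MSW = 62.4390
df = (3, 19)
p-value (upper-tail) = 0.00000
At α=0.1: p < α → reject H₀

reject H₀: yes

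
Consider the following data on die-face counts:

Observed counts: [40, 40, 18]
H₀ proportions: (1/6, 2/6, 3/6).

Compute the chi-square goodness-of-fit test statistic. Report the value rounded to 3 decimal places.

test statistic = 55.551

n = 98; E_i = n·p_i = [16.33, 32.67, 49.00]
χ² = (40−16.33)²/16.33 + (40−32.67)²/32.67 + (18−49.00)²/49.00 = 55.5510
df = 2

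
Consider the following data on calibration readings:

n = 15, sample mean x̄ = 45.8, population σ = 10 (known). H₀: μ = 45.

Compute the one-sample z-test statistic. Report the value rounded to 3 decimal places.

test statistic = 0.310

SE = σ/√n = 10/√15 = 2.5820
z = (x̄−μ₀)/SE = (45.8−45)/2.5820 = 0.3098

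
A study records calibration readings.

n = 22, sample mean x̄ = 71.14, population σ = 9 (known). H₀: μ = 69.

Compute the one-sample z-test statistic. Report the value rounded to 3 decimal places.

SE = σ/√n = 9/√22 = 1.9188
z = (x̄−μ₀)/SE = (71.14−69)/1.9188 = 1.1153

test statistic = 1.115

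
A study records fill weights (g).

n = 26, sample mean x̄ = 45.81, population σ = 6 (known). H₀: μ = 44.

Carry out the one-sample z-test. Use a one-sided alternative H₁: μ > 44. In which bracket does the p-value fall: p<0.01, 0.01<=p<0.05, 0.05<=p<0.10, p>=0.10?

SE = σ/√n = 6/√26 = 1.1767
z = (x̄−μ₀)/SE = (45.81−44)/1.1767 = 1.5382
p-value (one-sided, H₁ greater) = 0.06200
→ bracket: 0.05<=p<0.10

p-value bracket: 0.05<=p<0.10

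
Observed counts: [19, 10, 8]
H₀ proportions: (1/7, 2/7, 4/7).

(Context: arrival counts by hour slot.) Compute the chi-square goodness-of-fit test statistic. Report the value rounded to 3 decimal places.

test statistic = 43.784

n = 37; E_i = n·p_i = [5.29, 10.57, 21.14]
χ² = (19−5.29)²/5.29 + (10−10.57)²/10.57 + (8−21.14)²/21.14 = 43.7838
df = 2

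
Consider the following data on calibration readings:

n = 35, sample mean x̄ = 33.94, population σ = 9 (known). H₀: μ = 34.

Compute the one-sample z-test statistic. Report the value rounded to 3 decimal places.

SE = σ/√n = 9/√35 = 1.5213
z = (x̄−μ₀)/SE = (33.94−34)/1.5213 = -0.0394

test statistic = -0.039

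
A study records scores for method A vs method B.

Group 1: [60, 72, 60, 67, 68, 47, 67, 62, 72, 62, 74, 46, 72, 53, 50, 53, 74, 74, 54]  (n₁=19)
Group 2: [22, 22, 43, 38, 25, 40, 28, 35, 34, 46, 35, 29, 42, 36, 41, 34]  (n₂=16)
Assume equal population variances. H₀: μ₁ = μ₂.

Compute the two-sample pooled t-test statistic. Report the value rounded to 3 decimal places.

test statistic = 9.521

x̄₁=62.474, s₁=9.640, n₁=19
x̄₂=34.375, s₂=7.411, n₂=16
s_p² = [18·9.640² + 15·7.411²]/33 = 75.6511
SE = √(s_p²·(1/19+1/16)) = 2.9512
t = (62.474−34.375)/2.9512 = 9.5210
df = 33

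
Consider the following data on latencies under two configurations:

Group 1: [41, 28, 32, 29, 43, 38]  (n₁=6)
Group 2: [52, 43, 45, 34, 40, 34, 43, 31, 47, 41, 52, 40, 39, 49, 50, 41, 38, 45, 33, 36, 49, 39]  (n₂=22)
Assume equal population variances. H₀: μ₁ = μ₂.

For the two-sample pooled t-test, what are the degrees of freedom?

df = n₁ + n₂ − 2 = 6 + 22 − 2 = 26

degrees of freedom = 26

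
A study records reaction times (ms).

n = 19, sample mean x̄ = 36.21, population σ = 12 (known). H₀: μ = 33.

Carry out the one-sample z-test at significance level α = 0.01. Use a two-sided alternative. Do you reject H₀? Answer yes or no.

reject H₀: no

SE = σ/√n = 12/√19 = 2.7530
z = (x̄−μ₀)/SE = (36.21−33)/2.7530 = 1.1660
p-value (two-sided) = 0.24361
At α=0.01: p ≥ α → fail to reject H₀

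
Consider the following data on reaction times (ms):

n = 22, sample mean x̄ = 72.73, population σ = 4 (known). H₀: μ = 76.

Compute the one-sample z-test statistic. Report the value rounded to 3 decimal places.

test statistic = -3.834

SE = σ/√n = 4/√22 = 0.8528
z = (x̄−μ₀)/SE = (72.73−76)/0.8528 = -3.8344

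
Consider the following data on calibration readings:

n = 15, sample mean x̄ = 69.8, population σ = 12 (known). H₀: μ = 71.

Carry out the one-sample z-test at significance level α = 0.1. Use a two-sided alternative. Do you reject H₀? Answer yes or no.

reject H₀: no

SE = σ/√n = 12/√15 = 3.0984
z = (x̄−μ₀)/SE = (69.8−71)/3.0984 = -0.3873
p-value (two-sided) = 0.69854
At α=0.1: p ≥ α → fail to reject H₀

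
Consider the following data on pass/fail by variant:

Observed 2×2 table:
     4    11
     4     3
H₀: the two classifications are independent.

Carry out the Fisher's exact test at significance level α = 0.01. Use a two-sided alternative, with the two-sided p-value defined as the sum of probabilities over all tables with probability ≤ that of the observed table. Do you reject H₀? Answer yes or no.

Margins: r₁=15, r₂=7, c₁=8, c₂=14, n=22
p_obs = C(15,4)·C(7,4)/C(22,8); sum pmf over tables with pmf ≤ p_obs
p-value (two-sided) = 0.34262
At α=0.01: p ≥ α → fail to reject H₀

reject H₀: no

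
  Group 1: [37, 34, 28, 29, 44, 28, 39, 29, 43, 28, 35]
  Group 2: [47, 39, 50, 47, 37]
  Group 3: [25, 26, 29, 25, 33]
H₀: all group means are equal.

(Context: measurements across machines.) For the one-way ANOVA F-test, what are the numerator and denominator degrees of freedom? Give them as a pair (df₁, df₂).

degrees of freedom = [2, 18]

k = 3 groups, N = 21 total
df = (k−1, N−k) = (3−1, 21−3) = (2, 18)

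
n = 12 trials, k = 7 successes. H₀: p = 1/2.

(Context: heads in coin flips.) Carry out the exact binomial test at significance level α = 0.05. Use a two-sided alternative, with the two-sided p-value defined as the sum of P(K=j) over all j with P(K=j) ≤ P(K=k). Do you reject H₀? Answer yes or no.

reject H₀: no

Exact binomial: n=12, k=7, p₀=1/2=0.5000
P(X=j) = C(n,j)·p₀^j·(1−p₀)^(n−j); p = Σ P(X=j) over j with P(X=j) ≤ P(X=7)
p-value (two-sided) = 0.77441
At α=0.05: p ≥ α → fail to reject H₀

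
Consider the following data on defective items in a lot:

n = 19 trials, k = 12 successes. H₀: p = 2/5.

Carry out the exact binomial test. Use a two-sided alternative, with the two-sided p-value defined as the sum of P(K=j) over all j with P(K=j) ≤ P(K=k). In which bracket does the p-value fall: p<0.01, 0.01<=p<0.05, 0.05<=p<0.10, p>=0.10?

Exact binomial: n=19, k=12, p₀=2/5=0.4000
P(X=j) = C(n,j)·p₀^j·(1−p₀)^(n−j); p = Σ P(X=j) over j with P(X=j) ≤ P(X=12)
p-value (two-sided) = 0.05819
→ bracket: 0.05<=p<0.10

p-value bracket: 0.05<=p<0.10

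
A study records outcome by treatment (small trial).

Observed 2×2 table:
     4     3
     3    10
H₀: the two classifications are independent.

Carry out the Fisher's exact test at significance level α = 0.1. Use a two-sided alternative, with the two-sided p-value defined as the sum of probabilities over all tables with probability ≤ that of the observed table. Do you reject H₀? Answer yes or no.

reject H₀: no

Margins: r₁=7, r₂=13, c₁=7, c₂=13, n=20
p_obs = C(7,4)·C(13,3)/C(20,7); sum pmf over tables with pmf ≤ p_obs
p-value (two-sided) = 0.17358
At α=0.1: p ≥ α → fail to reject H₀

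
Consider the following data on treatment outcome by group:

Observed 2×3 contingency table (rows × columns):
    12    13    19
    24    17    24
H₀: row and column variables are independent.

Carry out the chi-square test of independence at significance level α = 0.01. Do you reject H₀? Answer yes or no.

reject H₀: no

Row totals [44, 65], col totals [36, 30, 43], n=109
χ² = (12−14.53)²/14.53 + (13−12.11)²/12.11 + (19−17.36)²/17.36 + (24−21.47)²/21.47 + (17−17.89)²/17.89 + (24−25.64)²/25.64 = 1.1101
df = 2
p-value (upper-tail) = 0.57405
At α=0.01: p ≥ α → fail to reject H₀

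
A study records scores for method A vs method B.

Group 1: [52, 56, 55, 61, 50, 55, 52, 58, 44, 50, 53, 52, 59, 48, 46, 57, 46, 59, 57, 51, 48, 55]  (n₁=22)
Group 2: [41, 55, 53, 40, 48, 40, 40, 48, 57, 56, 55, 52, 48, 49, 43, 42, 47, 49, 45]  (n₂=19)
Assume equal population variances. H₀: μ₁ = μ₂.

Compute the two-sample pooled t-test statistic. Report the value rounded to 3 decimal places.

x̄₁=52.909, s₁=4.720, n₁=22
x̄₂=47.789, s₂=5.760, n₂=19
s_p² = [21·4.720² + 18·5.760²]/39 = 27.3071
SE = √(s_p²·(1/22+1/19)) = 1.6366
t = (52.909−47.789)/1.6366 = 3.1282
df = 39

test statistic = 3.128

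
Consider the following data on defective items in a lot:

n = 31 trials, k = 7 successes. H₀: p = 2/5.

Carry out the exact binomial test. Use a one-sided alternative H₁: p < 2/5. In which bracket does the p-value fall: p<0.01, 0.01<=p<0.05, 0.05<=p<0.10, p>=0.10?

p-value bracket: 0.01<=p<0.05

Exact binomial: n=31, k=7, p₀=2/5=0.4000
P(X≤7) from Σ C(n,i)·p₀^i·(1−p₀)^(n−i)
p-value (one-sided, H₁ less) = 0.03299
→ bracket: 0.01<=p<0.05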